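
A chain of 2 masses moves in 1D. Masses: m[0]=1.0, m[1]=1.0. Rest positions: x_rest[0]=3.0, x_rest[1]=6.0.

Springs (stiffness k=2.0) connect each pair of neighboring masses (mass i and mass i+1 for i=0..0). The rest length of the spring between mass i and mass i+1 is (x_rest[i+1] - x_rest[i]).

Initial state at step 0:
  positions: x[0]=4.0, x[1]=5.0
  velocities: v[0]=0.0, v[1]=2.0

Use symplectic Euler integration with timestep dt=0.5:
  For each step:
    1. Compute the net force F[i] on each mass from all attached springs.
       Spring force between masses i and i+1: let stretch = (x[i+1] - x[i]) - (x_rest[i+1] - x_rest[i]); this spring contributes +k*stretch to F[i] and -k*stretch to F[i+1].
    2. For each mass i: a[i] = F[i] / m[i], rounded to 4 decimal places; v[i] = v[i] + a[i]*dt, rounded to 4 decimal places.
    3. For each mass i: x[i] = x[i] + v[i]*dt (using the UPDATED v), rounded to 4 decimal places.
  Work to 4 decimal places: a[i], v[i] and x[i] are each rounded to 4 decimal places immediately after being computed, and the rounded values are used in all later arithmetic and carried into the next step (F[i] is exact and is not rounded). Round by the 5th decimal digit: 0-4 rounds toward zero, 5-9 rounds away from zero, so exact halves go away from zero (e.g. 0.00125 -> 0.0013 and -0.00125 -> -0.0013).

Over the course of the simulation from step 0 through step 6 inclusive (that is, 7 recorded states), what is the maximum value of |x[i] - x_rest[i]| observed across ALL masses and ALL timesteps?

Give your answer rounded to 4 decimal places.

Step 0: x=[4.0000 5.0000] v=[0.0000 2.0000]
Step 1: x=[3.0000 7.0000] v=[-2.0000 4.0000]
Step 2: x=[2.5000 8.5000] v=[-1.0000 3.0000]
Step 3: x=[3.5000 8.5000] v=[2.0000 0.0000]
Step 4: x=[5.5000 7.5000] v=[4.0000 -2.0000]
Step 5: x=[7.0000 7.0000] v=[3.0000 -1.0000]
Step 6: x=[7.0000 8.0000] v=[0.0000 2.0000]
Max displacement = 4.0000

Answer: 4.0000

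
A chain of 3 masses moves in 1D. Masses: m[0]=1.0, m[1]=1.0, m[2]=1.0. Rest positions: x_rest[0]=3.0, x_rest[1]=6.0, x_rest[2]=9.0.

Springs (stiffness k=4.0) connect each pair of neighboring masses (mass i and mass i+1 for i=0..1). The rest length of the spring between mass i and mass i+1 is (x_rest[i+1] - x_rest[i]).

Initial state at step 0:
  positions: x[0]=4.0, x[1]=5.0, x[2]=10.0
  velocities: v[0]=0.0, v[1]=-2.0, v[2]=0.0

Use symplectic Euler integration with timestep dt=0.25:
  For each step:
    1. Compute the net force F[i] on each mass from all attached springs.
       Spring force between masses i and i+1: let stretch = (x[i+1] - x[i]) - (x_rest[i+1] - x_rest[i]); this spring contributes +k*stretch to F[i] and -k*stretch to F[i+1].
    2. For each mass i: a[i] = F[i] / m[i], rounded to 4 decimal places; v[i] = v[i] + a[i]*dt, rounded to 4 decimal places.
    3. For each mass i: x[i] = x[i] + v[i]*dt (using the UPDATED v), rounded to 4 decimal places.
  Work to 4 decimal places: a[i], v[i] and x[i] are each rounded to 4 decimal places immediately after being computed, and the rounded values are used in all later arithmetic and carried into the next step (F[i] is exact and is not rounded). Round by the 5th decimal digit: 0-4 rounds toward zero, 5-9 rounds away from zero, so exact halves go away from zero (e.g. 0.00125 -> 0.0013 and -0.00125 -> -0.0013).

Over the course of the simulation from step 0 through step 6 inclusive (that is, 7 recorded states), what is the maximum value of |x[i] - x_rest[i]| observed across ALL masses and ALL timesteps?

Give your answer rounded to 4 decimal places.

Step 0: x=[4.0000 5.0000 10.0000] v=[0.0000 -2.0000 0.0000]
Step 1: x=[3.5000 5.5000 9.5000] v=[-2.0000 2.0000 -2.0000]
Step 2: x=[2.7500 6.5000 8.7500] v=[-3.0000 4.0000 -3.0000]
Step 3: x=[2.1875 7.1250 8.1875] v=[-2.2500 2.5000 -2.2500]
Step 4: x=[2.1094 6.7813 8.1094] v=[-0.3125 -1.3750 -0.3125]
Step 5: x=[2.4493 5.6016 8.4493] v=[1.3594 -4.7188 1.3594]
Step 6: x=[2.8272 4.3458 8.8272] v=[1.5117 -5.0234 1.5117]
Max displacement = 1.6542

Answer: 1.6542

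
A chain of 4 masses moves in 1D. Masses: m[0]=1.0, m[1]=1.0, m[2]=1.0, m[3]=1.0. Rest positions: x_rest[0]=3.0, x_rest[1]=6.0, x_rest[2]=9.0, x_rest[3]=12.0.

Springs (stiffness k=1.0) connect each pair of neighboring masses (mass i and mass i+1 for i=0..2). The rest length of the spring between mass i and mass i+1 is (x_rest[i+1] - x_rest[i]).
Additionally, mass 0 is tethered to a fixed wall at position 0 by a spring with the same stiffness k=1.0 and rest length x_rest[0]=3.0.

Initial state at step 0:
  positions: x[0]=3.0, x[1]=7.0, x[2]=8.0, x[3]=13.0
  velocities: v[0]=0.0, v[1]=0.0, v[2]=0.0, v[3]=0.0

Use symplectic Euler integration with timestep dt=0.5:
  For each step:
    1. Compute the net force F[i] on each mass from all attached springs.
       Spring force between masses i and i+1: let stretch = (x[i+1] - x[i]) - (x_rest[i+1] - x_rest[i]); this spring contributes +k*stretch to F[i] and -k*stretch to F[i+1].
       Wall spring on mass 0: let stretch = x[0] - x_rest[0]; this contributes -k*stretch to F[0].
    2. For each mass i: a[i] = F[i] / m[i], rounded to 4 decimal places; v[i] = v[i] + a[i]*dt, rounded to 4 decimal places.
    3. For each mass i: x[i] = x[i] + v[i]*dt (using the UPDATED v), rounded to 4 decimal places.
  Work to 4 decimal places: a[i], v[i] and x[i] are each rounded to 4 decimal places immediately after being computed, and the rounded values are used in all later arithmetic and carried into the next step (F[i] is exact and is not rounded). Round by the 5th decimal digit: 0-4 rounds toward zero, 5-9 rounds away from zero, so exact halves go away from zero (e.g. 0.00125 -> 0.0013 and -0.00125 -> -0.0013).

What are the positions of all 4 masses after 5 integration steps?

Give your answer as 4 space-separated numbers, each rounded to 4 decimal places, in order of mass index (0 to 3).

Answer: 2.4179 6.8721 8.7618 12.2901

Derivation:
Step 0: x=[3.0000 7.0000 8.0000 13.0000] v=[0.0000 0.0000 0.0000 0.0000]
Step 1: x=[3.2500 6.2500 9.0000 12.5000] v=[0.5000 -1.5000 2.0000 -1.0000]
Step 2: x=[3.4375 5.4375 10.1875 11.8750] v=[0.3750 -1.6250 2.3750 -1.2500]
Step 3: x=[3.2656 5.3125 10.6094 11.5781] v=[-0.3438 -0.2500 0.8438 -0.5938]
Step 4: x=[2.7890 6.0000 9.9493 11.7891] v=[-0.9532 1.3750 -1.3203 0.4219]
Step 5: x=[2.4179 6.8721 8.7618 12.2901] v=[-0.7422 1.7442 -2.3751 1.0020]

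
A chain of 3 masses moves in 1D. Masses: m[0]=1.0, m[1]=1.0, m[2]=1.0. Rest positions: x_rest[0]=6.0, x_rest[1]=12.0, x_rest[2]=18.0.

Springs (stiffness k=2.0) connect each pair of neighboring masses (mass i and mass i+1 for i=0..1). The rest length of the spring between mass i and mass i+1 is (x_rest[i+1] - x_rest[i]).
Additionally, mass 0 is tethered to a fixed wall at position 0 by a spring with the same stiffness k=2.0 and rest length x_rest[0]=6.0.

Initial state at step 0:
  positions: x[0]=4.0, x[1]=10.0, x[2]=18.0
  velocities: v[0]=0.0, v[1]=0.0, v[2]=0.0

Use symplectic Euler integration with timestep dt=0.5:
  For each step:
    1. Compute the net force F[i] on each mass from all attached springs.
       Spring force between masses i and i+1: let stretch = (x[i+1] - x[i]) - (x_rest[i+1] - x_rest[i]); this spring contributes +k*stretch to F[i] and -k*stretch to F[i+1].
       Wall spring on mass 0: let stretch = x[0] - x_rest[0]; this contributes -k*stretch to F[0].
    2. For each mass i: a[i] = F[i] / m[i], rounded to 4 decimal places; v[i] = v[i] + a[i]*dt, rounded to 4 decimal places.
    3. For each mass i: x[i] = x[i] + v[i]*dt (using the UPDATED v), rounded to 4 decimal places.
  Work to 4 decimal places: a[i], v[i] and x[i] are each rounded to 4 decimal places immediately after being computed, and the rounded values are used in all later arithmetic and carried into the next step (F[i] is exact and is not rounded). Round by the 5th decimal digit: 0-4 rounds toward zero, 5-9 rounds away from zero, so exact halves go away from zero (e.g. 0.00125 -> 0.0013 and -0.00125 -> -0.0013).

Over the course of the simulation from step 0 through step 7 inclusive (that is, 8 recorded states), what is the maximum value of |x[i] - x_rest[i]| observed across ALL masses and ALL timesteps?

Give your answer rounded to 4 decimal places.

Answer: 2.0938

Derivation:
Step 0: x=[4.0000 10.0000 18.0000] v=[0.0000 0.0000 0.0000]
Step 1: x=[5.0000 11.0000 17.0000] v=[2.0000 2.0000 -2.0000]
Step 2: x=[6.5000 12.0000 16.0000] v=[3.0000 2.0000 -2.0000]
Step 3: x=[7.5000 12.2500 16.0000] v=[2.0000 0.5000 0.0000]
Step 4: x=[7.1250 12.0000 17.1250] v=[-0.7500 -0.5000 2.2500]
Step 5: x=[5.6250 11.8750 18.6875] v=[-3.0000 -0.2500 3.1250]
Step 6: x=[4.4375 12.0313 19.8438] v=[-2.3750 0.3125 2.3125]
Step 7: x=[4.8282 12.2969 20.0938] v=[0.7813 0.5312 0.5000]
Max displacement = 2.0938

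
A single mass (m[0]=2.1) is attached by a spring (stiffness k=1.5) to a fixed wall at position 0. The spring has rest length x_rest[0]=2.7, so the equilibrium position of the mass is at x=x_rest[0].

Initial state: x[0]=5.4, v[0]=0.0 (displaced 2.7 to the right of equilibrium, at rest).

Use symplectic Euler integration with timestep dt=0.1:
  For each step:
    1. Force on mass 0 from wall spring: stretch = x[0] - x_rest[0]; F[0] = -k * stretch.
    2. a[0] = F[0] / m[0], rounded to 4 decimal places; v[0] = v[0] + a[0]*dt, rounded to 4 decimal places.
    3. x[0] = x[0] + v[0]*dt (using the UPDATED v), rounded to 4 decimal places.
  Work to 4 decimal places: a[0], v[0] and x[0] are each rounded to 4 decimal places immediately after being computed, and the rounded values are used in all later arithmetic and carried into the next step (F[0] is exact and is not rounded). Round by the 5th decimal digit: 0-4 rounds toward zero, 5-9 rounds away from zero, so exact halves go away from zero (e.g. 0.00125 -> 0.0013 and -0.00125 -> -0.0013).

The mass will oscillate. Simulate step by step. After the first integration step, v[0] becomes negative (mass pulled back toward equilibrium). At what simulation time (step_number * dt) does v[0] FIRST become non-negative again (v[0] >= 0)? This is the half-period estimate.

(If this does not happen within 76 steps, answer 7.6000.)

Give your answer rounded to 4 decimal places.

Step 0: x=[5.4000] v=[0.0000]
Step 1: x=[5.3807] v=[-0.1929]
Step 2: x=[5.3423] v=[-0.3844]
Step 3: x=[5.2850] v=[-0.5731]
Step 4: x=[5.2092] v=[-0.7577]
Step 5: x=[5.1155] v=[-0.9369]
Step 6: x=[5.0046] v=[-1.1094]
Step 7: x=[4.8772] v=[-1.2740]
Step 8: x=[4.7343] v=[-1.4295]
Step 9: x=[4.5768] v=[-1.5748]
Step 10: x=[4.4059] v=[-1.7089]
Step 11: x=[4.2228] v=[-1.8308]
Step 12: x=[4.0288] v=[-1.9396]
Step 13: x=[3.8254] v=[-2.0345]
Step 14: x=[3.6139] v=[-2.1149]
Step 15: x=[3.3959] v=[-2.1802]
Step 16: x=[3.1729] v=[-2.2299]
Step 17: x=[2.9465] v=[-2.2637]
Step 18: x=[2.7184] v=[-2.2813]
Step 19: x=[2.4901] v=[-2.2826]
Step 20: x=[2.2633] v=[-2.2676]
Step 21: x=[2.0397] v=[-2.2364]
Step 22: x=[1.8208] v=[-2.1892]
Step 23: x=[1.6082] v=[-2.1264]
Step 24: x=[1.4034] v=[-2.0484]
Step 25: x=[1.2078] v=[-1.9558]
Step 26: x=[1.0229] v=[-1.8492]
Step 27: x=[0.8500] v=[-1.7294]
Step 28: x=[0.6903] v=[-1.5973]
Step 29: x=[0.5449] v=[-1.4538]
Step 30: x=[0.4149] v=[-1.2999]
Step 31: x=[0.3012] v=[-1.1367]
Step 32: x=[0.2047] v=[-0.9654]
Step 33: x=[0.1260] v=[-0.7872]
Step 34: x=[0.0657] v=[-0.6033]
Step 35: x=[0.0242] v=[-0.4151]
Step 36: x=[0.0018] v=[-0.2240]
Step 37: x=[-0.0013] v=[-0.0313]
Step 38: x=[0.0149] v=[0.1617]
First v>=0 after going negative at step 38, time=3.8000

Answer: 3.8000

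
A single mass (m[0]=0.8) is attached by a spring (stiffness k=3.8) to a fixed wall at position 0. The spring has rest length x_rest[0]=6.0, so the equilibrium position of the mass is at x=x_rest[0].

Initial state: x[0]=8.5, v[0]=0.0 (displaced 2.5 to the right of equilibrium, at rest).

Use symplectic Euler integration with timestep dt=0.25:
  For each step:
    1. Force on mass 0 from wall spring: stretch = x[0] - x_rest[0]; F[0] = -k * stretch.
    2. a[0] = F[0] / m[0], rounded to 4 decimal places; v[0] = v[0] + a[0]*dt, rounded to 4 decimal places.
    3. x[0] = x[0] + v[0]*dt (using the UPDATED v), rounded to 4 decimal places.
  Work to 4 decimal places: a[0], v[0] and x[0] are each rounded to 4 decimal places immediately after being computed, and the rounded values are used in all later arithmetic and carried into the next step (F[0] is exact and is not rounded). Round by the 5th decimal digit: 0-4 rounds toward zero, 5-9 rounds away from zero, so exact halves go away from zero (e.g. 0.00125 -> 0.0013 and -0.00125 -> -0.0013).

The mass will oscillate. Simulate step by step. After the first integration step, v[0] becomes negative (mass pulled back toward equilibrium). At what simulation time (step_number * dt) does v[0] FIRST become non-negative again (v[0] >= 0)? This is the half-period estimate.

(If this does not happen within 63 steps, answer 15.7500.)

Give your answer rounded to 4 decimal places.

Answer: 1.5000

Derivation:
Step 0: x=[8.5000] v=[0.0000]
Step 1: x=[7.7578] v=[-2.9688]
Step 2: x=[6.4938] v=[-5.0562]
Step 3: x=[5.0832] v=[-5.6426]
Step 4: x=[3.9447] v=[-4.5539]
Step 5: x=[3.4164] v=[-2.1132]
Step 6: x=[3.6551] v=[0.9548]
First v>=0 after going negative at step 6, time=1.5000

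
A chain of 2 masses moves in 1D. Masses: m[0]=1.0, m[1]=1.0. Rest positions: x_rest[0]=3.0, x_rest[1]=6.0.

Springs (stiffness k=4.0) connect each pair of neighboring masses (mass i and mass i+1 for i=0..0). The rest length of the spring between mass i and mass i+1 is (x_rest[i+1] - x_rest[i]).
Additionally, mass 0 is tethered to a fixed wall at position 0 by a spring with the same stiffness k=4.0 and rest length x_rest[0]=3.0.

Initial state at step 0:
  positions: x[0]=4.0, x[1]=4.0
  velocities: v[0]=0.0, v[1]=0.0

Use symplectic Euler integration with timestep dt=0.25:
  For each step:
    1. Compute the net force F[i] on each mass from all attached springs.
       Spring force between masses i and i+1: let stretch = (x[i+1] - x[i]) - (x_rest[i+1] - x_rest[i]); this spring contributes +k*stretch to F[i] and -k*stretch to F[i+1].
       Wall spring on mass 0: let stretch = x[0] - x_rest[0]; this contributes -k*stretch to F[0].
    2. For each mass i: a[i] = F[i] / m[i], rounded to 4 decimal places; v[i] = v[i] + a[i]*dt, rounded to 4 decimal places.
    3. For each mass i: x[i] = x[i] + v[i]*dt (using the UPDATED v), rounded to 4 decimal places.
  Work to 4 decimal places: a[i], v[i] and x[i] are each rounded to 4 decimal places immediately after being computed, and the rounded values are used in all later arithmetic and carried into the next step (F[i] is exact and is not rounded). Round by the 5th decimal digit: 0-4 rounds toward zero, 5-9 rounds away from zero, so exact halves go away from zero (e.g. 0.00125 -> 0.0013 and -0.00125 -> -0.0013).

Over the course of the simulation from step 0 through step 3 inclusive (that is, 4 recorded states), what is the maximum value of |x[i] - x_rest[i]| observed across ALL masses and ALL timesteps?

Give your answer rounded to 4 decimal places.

Answer: 2.0156

Derivation:
Step 0: x=[4.0000 4.0000] v=[0.0000 0.0000]
Step 1: x=[3.0000 4.7500] v=[-4.0000 3.0000]
Step 2: x=[1.6875 5.8125] v=[-5.2500 4.2500]
Step 3: x=[0.9844 6.5938] v=[-2.8125 3.1250]
Max displacement = 2.0156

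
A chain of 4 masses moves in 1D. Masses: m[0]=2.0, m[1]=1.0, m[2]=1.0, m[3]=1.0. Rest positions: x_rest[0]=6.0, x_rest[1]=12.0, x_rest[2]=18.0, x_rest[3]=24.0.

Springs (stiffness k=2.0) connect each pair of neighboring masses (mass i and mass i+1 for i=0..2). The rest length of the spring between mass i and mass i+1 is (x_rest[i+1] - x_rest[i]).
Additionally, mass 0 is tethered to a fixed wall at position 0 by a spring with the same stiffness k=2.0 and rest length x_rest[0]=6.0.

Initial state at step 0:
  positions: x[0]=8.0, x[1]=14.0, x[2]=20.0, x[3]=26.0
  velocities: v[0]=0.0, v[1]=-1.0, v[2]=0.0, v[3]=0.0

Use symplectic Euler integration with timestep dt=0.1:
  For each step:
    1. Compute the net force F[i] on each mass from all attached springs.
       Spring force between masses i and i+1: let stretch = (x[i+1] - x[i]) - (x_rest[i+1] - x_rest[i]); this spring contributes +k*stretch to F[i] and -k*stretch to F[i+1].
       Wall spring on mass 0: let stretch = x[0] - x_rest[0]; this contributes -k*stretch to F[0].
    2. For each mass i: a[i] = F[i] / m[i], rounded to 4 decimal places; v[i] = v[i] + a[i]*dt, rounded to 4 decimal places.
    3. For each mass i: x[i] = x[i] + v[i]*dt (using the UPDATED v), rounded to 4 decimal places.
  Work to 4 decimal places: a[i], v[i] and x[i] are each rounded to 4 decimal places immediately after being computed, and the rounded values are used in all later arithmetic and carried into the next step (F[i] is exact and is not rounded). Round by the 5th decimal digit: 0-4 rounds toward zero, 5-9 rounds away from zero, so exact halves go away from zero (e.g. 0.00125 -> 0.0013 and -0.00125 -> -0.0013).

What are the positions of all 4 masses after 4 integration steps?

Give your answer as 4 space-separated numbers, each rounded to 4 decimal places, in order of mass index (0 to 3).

Answer: 7.7963 13.6329 19.9809 25.9998

Derivation:
Step 0: x=[8.0000 14.0000 20.0000 26.0000] v=[0.0000 -1.0000 0.0000 0.0000]
Step 1: x=[7.9800 13.9000 20.0000 26.0000] v=[-0.2000 -1.0000 0.0000 0.0000]
Step 2: x=[7.9394 13.8036 19.9980 26.0000] v=[-0.4060 -0.9640 -0.0200 0.0000]
Step 3: x=[7.8781 13.7138 19.9922 26.0000] v=[-0.6135 -0.8980 -0.0585 -0.0004]
Step 4: x=[7.7963 13.6329 19.9809 25.9998] v=[-0.8177 -0.8095 -0.1126 -0.0020]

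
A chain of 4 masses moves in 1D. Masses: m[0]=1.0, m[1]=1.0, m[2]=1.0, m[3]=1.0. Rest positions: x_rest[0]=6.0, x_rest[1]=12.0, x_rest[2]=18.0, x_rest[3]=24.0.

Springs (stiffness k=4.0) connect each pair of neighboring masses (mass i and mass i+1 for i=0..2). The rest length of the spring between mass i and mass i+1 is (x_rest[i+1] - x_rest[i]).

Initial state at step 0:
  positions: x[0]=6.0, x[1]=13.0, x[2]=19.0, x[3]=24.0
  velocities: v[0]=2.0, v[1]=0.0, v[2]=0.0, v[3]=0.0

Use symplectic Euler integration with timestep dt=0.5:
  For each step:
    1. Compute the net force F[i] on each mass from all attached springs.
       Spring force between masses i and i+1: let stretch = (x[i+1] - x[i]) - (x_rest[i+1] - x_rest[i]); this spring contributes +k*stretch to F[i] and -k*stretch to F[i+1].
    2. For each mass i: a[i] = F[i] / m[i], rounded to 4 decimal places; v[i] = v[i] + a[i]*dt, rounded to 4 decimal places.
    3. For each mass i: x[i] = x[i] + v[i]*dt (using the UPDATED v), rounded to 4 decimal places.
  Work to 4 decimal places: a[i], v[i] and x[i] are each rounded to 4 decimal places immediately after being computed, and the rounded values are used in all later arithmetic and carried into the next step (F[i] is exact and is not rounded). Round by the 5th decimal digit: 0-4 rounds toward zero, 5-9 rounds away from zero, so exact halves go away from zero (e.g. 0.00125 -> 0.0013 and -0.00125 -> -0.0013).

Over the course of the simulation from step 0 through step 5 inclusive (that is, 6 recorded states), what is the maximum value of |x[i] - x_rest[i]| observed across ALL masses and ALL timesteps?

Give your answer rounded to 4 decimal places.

Step 0: x=[6.0000 13.0000 19.0000 24.0000] v=[2.0000 0.0000 0.0000 0.0000]
Step 1: x=[8.0000 12.0000 18.0000 25.0000] v=[4.0000 -2.0000 -2.0000 2.0000]
Step 2: x=[8.0000 13.0000 18.0000 25.0000] v=[0.0000 2.0000 0.0000 0.0000]
Step 3: x=[7.0000 14.0000 20.0000 24.0000] v=[-2.0000 2.0000 4.0000 -2.0000]
Step 4: x=[7.0000 14.0000 20.0000 25.0000] v=[0.0000 0.0000 0.0000 2.0000]
Step 5: x=[8.0000 13.0000 19.0000 27.0000] v=[2.0000 -2.0000 -2.0000 4.0000]
Max displacement = 3.0000

Answer: 3.0000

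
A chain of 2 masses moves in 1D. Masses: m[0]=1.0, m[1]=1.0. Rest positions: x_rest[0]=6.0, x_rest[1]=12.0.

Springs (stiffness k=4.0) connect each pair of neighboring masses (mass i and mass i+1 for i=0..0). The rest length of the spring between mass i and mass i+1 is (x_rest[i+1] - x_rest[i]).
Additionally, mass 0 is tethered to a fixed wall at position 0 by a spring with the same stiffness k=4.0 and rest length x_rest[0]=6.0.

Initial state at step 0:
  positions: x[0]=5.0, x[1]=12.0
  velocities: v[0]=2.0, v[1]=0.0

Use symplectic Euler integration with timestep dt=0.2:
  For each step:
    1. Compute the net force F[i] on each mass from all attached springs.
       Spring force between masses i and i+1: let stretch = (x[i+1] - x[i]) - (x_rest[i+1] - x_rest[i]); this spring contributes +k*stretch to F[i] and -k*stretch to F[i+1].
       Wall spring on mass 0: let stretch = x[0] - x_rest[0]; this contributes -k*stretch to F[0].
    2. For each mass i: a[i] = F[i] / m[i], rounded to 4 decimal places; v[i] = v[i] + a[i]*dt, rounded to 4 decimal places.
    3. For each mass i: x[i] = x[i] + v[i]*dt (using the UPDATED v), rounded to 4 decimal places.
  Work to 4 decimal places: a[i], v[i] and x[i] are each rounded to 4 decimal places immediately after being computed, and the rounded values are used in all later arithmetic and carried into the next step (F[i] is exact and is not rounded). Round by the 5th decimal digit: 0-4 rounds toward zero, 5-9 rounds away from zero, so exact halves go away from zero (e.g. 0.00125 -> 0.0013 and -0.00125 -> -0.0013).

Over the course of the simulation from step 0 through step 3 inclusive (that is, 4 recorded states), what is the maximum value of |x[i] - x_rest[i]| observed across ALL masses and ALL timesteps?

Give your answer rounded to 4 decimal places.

Step 0: x=[5.0000 12.0000] v=[2.0000 0.0000]
Step 1: x=[5.7200 11.8400] v=[3.6000 -0.8000]
Step 2: x=[6.5040 11.6608] v=[3.9200 -0.8960]
Step 3: x=[7.0724 11.6165] v=[2.8422 -0.2214]
Max displacement = 1.0724

Answer: 1.0724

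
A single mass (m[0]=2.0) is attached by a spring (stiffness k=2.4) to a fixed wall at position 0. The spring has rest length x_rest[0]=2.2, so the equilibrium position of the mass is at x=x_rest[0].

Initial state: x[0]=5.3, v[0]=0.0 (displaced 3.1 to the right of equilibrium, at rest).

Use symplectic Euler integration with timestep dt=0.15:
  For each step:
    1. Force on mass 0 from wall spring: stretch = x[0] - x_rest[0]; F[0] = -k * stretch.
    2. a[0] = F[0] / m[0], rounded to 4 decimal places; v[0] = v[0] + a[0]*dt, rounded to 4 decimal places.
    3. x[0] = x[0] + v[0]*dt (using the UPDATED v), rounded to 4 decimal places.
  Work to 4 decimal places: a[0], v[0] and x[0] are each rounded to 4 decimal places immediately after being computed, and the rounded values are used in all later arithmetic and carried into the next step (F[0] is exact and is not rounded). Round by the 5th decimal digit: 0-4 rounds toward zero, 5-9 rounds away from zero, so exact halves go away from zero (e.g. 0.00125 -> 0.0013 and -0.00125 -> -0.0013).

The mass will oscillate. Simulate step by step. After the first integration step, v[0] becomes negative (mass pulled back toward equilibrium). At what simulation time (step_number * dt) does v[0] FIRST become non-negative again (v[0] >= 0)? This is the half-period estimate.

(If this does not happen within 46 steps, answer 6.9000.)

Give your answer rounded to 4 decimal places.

Step 0: x=[5.3000] v=[0.0000]
Step 1: x=[5.2163] v=[-0.5580]
Step 2: x=[5.0512] v=[-1.1009]
Step 3: x=[4.8091] v=[-1.6141]
Step 4: x=[4.4965] v=[-2.0837]
Step 5: x=[4.1219] v=[-2.4971]
Step 6: x=[3.6955] v=[-2.8430]
Step 7: x=[3.2287] v=[-3.1122]
Step 8: x=[2.7341] v=[-3.2974]
Step 9: x=[2.2251] v=[-3.3935]
Step 10: x=[1.7154] v=[-3.3980]
Step 11: x=[1.2188] v=[-3.3108]
Step 12: x=[0.7487] v=[-3.1342]
Step 13: x=[0.3178] v=[-2.8730]
Step 14: x=[-0.0623] v=[-2.5342]
Step 15: x=[-0.3814] v=[-2.1270]
Step 16: x=[-0.6307] v=[-1.6623]
Step 17: x=[-0.8036] v=[-1.1528]
Step 18: x=[-0.8954] v=[-0.6122]
Step 19: x=[-0.9037] v=[-0.0550]
Step 20: x=[-0.8281] v=[0.5037]
First v>=0 after going negative at step 20, time=3.0000

Answer: 3.0000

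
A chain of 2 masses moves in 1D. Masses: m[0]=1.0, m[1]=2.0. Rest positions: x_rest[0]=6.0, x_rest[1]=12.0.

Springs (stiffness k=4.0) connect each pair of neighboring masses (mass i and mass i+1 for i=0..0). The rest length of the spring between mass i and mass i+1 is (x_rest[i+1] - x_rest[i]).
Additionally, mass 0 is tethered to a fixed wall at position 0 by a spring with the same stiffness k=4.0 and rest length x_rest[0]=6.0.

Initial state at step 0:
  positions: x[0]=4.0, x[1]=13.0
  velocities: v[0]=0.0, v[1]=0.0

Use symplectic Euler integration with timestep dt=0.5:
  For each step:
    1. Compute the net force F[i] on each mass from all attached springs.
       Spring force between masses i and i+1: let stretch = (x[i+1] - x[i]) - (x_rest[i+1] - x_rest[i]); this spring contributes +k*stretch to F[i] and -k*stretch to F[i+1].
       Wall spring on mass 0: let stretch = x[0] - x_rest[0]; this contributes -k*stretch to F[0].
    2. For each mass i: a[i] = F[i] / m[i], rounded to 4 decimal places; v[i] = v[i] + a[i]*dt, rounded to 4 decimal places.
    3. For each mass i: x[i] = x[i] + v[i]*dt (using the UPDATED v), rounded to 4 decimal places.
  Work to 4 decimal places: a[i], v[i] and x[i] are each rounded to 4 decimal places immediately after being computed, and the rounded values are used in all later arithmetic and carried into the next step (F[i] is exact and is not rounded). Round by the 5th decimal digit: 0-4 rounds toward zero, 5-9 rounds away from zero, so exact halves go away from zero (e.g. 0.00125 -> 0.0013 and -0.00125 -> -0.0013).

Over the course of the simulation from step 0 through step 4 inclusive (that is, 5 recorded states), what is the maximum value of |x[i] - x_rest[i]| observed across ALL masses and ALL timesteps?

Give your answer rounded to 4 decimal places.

Answer: 3.2500

Derivation:
Step 0: x=[4.0000 13.0000] v=[0.0000 0.0000]
Step 1: x=[9.0000 11.5000] v=[10.0000 -3.0000]
Step 2: x=[7.5000 11.7500] v=[-3.0000 0.5000]
Step 3: x=[2.7500 12.8750] v=[-9.5000 2.2500]
Step 4: x=[5.3750 11.9375] v=[5.2500 -1.8750]
Max displacement = 3.2500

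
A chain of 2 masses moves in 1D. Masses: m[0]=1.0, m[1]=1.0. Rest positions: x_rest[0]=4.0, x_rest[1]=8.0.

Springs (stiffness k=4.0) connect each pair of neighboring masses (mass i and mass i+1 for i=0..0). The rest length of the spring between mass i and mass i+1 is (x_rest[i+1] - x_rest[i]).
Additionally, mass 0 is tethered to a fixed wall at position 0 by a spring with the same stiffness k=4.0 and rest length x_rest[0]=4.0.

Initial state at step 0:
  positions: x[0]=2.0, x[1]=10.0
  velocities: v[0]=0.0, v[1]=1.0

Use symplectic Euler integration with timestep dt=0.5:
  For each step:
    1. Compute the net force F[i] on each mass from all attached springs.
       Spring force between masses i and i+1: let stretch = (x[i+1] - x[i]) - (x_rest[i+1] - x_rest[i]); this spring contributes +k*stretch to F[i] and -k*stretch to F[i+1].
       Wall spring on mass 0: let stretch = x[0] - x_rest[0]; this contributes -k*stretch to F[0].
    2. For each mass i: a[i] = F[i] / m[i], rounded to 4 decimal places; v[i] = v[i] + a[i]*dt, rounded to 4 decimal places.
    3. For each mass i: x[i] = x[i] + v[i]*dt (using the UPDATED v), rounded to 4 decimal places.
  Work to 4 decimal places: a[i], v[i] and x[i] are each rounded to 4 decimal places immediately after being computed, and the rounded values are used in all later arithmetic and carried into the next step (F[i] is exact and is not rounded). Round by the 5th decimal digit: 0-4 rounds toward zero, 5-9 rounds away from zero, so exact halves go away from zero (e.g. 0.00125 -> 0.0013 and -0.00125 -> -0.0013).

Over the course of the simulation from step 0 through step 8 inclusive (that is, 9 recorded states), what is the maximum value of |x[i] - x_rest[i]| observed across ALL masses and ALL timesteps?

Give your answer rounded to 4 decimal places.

Answer: 4.0000

Derivation:
Step 0: x=[2.0000 10.0000] v=[0.0000 1.0000]
Step 1: x=[8.0000 6.5000] v=[12.0000 -7.0000]
Step 2: x=[4.5000 8.5000] v=[-7.0000 4.0000]
Step 3: x=[0.5000 10.5000] v=[-8.0000 4.0000]
Step 4: x=[6.0000 6.5000] v=[11.0000 -8.0000]
Step 5: x=[6.0000 6.0000] v=[0.0000 -1.0000]
Step 6: x=[0.0000 9.5000] v=[-12.0000 7.0000]
Step 7: x=[3.5000 7.5000] v=[7.0000 -4.0000]
Step 8: x=[7.5000 5.5000] v=[8.0000 -4.0000]
Max displacement = 4.0000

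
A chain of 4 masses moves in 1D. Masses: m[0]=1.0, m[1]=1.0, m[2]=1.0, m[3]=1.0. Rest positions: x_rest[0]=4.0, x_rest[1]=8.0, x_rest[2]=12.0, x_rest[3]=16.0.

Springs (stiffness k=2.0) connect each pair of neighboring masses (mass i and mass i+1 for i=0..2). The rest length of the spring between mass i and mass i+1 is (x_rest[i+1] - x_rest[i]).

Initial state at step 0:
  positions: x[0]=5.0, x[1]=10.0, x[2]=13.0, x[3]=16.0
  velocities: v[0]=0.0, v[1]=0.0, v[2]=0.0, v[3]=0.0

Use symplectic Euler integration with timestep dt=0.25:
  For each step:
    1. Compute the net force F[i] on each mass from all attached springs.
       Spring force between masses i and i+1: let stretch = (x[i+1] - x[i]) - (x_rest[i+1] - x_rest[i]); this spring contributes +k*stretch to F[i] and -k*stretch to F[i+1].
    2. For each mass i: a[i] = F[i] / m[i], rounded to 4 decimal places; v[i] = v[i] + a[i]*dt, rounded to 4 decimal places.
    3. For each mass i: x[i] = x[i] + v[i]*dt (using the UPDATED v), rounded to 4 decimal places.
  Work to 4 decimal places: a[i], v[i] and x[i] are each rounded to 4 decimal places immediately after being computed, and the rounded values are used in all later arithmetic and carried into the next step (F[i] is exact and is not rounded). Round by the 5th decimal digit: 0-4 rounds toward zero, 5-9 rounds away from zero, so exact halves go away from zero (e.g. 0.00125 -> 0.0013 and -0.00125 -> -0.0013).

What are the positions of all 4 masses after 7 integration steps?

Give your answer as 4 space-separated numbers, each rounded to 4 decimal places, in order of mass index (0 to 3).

Answer: 5.1083 8.5482 12.6288 17.7149

Derivation:
Step 0: x=[5.0000 10.0000 13.0000 16.0000] v=[0.0000 0.0000 0.0000 0.0000]
Step 1: x=[5.1250 9.7500 13.0000 16.1250] v=[0.5000 -1.0000 0.0000 0.5000]
Step 2: x=[5.3281 9.3281 12.9844 16.3594] v=[0.8125 -1.6875 -0.0625 0.9375]
Step 3: x=[5.5312 8.8633 12.9336 16.6719] v=[0.8125 -1.8594 -0.2032 1.2500]
Step 4: x=[5.6509 8.4907 12.8413 17.0171] v=[0.4786 -1.4903 -0.3692 1.3809]
Step 5: x=[5.6255 8.3070 12.7272 17.3404] v=[-0.1015 -0.7349 -0.4566 1.2930]
Step 6: x=[5.4353 8.3406 12.6372 17.5870] v=[-0.7608 0.1345 -0.3601 0.9864]
Step 7: x=[5.1083 8.5482 12.6288 17.7149] v=[-1.3082 0.8302 -0.0335 0.5115]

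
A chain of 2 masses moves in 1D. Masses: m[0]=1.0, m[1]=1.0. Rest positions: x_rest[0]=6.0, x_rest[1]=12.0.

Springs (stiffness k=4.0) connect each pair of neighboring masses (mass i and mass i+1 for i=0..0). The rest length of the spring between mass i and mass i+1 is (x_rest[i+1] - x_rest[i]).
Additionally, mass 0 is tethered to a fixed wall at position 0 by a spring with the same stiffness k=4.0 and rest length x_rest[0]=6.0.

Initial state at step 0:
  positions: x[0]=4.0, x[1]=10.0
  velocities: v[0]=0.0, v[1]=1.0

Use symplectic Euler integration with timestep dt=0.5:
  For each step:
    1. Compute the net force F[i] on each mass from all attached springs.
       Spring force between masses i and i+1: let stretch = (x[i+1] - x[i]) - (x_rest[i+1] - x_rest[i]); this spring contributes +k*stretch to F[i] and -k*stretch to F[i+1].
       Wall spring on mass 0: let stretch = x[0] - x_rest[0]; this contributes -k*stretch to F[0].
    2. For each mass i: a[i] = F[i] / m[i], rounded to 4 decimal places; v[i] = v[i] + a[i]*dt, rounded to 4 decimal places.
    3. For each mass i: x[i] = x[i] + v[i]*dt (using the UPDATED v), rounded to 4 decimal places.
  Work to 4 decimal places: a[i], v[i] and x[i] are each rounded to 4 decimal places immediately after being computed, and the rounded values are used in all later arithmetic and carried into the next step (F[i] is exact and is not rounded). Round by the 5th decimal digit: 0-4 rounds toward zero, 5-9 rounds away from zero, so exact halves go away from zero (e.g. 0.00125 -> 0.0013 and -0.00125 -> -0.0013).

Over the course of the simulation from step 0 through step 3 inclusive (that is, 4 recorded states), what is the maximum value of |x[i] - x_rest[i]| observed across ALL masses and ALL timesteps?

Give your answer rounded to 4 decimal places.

Answer: 2.5000

Derivation:
Step 0: x=[4.0000 10.0000] v=[0.0000 1.0000]
Step 1: x=[6.0000 10.5000] v=[4.0000 1.0000]
Step 2: x=[6.5000 12.5000] v=[1.0000 4.0000]
Step 3: x=[6.5000 14.5000] v=[0.0000 4.0000]
Max displacement = 2.5000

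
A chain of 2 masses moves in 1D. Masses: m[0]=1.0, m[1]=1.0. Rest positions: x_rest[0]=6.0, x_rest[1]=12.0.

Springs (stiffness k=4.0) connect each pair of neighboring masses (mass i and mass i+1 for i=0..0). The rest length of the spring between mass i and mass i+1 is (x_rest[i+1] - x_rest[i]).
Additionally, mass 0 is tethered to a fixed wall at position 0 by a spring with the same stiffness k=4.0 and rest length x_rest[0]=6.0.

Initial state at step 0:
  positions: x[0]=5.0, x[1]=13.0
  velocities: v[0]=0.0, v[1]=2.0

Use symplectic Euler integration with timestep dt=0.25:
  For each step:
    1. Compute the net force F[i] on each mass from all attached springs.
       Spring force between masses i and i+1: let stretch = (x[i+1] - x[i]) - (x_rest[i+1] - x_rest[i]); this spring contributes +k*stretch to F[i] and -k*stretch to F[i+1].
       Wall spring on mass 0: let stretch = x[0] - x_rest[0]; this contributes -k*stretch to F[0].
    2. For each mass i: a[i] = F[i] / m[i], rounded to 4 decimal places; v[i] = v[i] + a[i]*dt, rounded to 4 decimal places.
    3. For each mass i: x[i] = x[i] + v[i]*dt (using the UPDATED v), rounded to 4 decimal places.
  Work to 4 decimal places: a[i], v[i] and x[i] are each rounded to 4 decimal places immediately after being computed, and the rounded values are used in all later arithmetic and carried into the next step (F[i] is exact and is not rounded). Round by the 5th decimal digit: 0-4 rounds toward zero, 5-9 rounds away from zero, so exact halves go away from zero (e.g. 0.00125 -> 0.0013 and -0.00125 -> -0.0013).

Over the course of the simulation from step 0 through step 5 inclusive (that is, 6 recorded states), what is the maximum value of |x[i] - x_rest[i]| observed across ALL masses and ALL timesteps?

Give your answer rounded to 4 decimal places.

Answer: 1.8321

Derivation:
Step 0: x=[5.0000 13.0000] v=[0.0000 2.0000]
Step 1: x=[5.7500 13.0000] v=[3.0000 0.0000]
Step 2: x=[6.8750 12.6875] v=[4.5000 -1.2500]
Step 3: x=[7.7344 12.4219] v=[3.4375 -1.0625]
Step 4: x=[7.8321 12.4844] v=[0.3906 0.2500]
Step 5: x=[7.1348 12.8838] v=[-2.7892 1.5977]
Max displacement = 1.8321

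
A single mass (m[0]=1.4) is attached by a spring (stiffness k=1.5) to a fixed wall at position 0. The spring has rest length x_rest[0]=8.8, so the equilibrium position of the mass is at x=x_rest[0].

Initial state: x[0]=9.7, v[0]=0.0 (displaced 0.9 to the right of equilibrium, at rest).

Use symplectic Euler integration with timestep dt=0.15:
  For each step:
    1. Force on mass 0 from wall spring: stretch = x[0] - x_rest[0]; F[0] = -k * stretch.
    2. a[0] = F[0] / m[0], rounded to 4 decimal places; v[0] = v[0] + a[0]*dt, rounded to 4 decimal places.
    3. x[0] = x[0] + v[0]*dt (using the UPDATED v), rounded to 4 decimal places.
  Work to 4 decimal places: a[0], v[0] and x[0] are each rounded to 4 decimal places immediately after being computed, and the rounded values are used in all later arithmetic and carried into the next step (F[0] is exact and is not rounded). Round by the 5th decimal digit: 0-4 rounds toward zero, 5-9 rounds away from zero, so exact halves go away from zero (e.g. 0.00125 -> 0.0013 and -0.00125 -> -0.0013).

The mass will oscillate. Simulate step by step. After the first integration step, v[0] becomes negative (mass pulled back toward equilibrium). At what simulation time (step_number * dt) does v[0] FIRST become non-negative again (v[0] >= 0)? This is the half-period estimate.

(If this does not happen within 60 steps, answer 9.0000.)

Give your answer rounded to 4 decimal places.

Answer: 3.1500

Derivation:
Step 0: x=[9.7000] v=[0.0000]
Step 1: x=[9.6783] v=[-0.1446]
Step 2: x=[9.6354] v=[-0.2858]
Step 3: x=[9.5724] v=[-0.4201]
Step 4: x=[9.4908] v=[-0.5442]
Step 5: x=[9.3925] v=[-0.6552]
Step 6: x=[9.2799] v=[-0.7504]
Step 7: x=[9.1558] v=[-0.8275]
Step 8: x=[9.0231] v=[-0.8847]
Step 9: x=[8.8850] v=[-0.9206]
Step 10: x=[8.7449] v=[-0.9343]
Step 11: x=[8.6061] v=[-0.9255]
Step 12: x=[8.4720] v=[-0.8943]
Step 13: x=[8.3458] v=[-0.8416]
Step 14: x=[8.2305] v=[-0.7686]
Step 15: x=[8.1289] v=[-0.6771]
Step 16: x=[8.0435] v=[-0.5693]
Step 17: x=[7.9763] v=[-0.4477]
Step 18: x=[7.9290] v=[-0.3153]
Step 19: x=[7.9027] v=[-0.1753]
Step 20: x=[7.8980] v=[-0.0311]
Step 21: x=[7.9151] v=[0.1139]
First v>=0 after going negative at step 21, time=3.1500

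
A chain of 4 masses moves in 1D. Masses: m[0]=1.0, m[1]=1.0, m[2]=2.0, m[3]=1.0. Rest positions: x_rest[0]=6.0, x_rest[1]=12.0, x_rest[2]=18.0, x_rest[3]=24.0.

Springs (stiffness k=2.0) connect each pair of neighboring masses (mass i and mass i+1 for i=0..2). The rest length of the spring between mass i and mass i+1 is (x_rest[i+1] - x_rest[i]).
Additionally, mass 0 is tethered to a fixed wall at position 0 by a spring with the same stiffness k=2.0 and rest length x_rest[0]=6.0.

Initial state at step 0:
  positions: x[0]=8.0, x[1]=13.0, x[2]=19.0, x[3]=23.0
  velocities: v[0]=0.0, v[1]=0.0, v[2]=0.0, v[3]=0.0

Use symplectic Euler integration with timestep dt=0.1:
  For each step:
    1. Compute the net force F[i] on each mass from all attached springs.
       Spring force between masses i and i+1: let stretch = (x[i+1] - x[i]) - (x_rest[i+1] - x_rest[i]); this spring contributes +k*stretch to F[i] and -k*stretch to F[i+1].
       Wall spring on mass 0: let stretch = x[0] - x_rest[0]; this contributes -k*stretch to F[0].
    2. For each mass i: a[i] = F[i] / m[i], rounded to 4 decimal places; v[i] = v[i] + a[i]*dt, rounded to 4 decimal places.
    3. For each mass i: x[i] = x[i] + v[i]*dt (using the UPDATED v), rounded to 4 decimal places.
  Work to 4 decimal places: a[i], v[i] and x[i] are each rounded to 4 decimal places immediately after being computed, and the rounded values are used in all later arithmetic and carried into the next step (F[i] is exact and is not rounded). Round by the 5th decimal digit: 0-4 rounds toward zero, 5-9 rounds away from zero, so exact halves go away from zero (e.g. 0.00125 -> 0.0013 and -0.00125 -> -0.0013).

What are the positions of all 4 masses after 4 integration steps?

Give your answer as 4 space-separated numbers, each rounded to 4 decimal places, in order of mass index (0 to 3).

Step 0: x=[8.0000 13.0000 19.0000 23.0000] v=[0.0000 0.0000 0.0000 0.0000]
Step 1: x=[7.9400 13.0200 18.9800 23.0400] v=[-0.6000 0.2000 -0.2000 0.4000]
Step 2: x=[7.8228 13.0576 18.9410 23.1188] v=[-1.1720 0.3760 -0.3900 0.7880]
Step 3: x=[7.6538 13.1082 18.8849 23.2340] v=[-1.6896 0.5057 -0.5606 1.1524]
Step 4: x=[7.4409 13.1652 18.8146 23.3823] v=[-2.1295 0.5702 -0.7034 1.4826]

Answer: 7.4409 13.1652 18.8146 23.3823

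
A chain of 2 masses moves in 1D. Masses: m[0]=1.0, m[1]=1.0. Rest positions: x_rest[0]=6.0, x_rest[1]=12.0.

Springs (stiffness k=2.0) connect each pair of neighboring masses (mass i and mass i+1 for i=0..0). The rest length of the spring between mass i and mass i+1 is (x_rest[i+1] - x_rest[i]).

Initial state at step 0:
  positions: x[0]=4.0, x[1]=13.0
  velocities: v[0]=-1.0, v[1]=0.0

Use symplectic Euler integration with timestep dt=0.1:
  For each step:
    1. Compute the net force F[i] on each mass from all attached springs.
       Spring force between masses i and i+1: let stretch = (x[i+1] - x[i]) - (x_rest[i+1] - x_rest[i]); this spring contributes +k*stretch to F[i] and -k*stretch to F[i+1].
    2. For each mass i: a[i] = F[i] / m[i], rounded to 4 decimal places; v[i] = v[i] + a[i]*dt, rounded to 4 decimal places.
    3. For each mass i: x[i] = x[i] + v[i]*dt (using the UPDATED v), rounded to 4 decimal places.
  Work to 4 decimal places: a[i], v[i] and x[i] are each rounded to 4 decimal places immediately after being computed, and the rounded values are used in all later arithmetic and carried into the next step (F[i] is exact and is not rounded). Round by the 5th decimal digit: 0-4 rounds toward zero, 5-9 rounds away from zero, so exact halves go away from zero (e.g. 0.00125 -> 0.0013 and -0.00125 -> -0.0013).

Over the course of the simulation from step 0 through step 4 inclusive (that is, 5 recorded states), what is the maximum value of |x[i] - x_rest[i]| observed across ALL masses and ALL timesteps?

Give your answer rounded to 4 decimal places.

Step 0: x=[4.0000 13.0000] v=[-1.0000 0.0000]
Step 1: x=[3.9600 12.9400] v=[-0.4000 -0.6000]
Step 2: x=[3.9796 12.8204] v=[0.1960 -1.1960]
Step 3: x=[4.0560 12.6440] v=[0.7642 -1.7642]
Step 4: x=[4.1842 12.4158] v=[1.2818 -2.2818]
Max displacement = 2.0400

Answer: 2.0400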